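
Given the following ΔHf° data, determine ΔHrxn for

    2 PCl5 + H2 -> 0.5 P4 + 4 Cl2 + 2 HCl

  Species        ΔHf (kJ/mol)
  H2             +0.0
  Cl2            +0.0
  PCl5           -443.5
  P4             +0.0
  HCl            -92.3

ΔHrxn = 702.4 kJ/mol

ΔH°rxn = Σ nΔHf°(products) − Σ nΔHf°(reactants).
Products: 1/2·(+0.0) + 4·(+0.0) + 2·(-92.3) = -184.6
Reactants: 2·(-443.5) + 1·(+0.0) = -887.0
ΔHrxn = (-184.6) − (-887.0) = 702.4 kJ/mol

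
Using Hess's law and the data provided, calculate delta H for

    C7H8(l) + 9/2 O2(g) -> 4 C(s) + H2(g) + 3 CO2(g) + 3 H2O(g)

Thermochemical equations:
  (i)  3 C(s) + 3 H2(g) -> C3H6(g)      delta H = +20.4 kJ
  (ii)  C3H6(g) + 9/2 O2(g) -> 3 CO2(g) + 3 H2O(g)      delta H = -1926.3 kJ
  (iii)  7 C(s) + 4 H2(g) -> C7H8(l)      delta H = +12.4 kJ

delta H = -1918.3 kJ

(i) as written: +20.4 kJ
(ii) as written: -1926.3 kJ
(iii) reversed: -12.4 kJ
delta H = (1)·(+20.4) + (1)·(-1926.3) + (-1)·(+12.4) = -1918.3 kJ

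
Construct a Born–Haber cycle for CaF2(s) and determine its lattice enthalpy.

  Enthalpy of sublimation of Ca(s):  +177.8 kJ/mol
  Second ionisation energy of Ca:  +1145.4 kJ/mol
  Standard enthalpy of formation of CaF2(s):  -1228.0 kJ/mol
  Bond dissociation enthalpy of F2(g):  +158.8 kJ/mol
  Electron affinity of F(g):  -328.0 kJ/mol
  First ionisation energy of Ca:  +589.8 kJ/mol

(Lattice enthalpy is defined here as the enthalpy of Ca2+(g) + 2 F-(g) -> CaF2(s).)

ΔHf° = 1·ΔHsub + 1·(ΣIE) + 1·D(F2) + 2·EA + U
-1228.0 = 1·(+177.8) + 1·(+1735.2) + 1·(+158.8) + 2·(-328.0) + U
U = -1228.0 − (+1415.8) = -2643.8 kJ/mol

U = -2643.8 kJ/mol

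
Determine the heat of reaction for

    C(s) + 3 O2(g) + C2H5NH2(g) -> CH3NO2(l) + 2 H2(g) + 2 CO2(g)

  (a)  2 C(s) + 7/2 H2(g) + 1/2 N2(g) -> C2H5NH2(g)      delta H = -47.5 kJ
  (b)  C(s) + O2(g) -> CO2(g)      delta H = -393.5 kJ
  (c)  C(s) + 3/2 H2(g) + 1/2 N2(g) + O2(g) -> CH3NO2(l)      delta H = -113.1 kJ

delta H = -852.6 kJ

(a) reversed (C2H5NH2(g) must end up as a reactant): +47.5 kJ
(b) × 2 (×2 to match 2 CO2(g) in the target): (2)·(-393.5) = -787.0 kJ
(c) as written (CH3NO2(l) already on the product side): -113.1 kJ
Combining the equations, delta H = (-1)·(-47.5) + (2)·(-393.5) + (1)·(-113.1) = -852.6 kJ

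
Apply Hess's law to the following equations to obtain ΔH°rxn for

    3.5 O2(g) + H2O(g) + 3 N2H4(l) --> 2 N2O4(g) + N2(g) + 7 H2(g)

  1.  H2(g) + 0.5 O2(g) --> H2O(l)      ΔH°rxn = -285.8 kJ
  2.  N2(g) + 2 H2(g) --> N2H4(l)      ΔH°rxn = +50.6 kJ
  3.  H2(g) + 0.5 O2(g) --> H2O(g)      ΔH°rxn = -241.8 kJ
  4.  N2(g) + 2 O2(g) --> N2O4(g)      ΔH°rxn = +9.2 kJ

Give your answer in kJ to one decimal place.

ΔH°rxn = 108.4 kJ

eq. 1: not needed (H2O(l) appears nowhere else).
eq. 2 reversed and × 3 (reverse to put N2H4(l) on the reactant side; ×3 to match 3 N2H4(l) in the target): (-3)·(+50.6) = -151.8 kJ
eq. 3 reversed (reverse to put H2O(g) on the reactant side): +241.8 kJ
eq. 4 × 2 (×2 to match 2 N2O4(g) in the target): (2)·(+9.2) = +18.4 kJ
ΔH°rxn = (-3)·(+50.6) + (-1)·(-241.8) + (2)·(+9.2) = 108.4 kJ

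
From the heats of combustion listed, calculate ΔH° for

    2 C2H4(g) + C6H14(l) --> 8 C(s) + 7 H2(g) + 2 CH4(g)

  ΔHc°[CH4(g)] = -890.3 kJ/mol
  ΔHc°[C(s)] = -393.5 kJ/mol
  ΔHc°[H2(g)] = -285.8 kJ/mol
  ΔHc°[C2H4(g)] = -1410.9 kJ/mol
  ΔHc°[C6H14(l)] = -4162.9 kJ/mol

Using ΔH = Σ nΔHc°(reactants) − Σ nΔHc°(products):
= [2·(-1410.9) + 1·(-4162.9)] − [8·(-393.5) + 7·(-285.8) + 2·(-890.3)]
= -55.5 kJ/mol

ΔH° = -55.5 kJ/mol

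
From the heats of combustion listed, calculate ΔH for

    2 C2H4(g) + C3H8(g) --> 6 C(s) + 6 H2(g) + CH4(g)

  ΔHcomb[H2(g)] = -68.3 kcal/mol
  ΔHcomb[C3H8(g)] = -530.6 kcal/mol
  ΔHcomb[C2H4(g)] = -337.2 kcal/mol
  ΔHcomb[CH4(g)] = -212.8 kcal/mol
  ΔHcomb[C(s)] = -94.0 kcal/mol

Using ΔH = Σ nΔHc°(reactants) − Σ nΔHc°(products):
= [2·(-337.2) + 1·(-530.6)] − [6·(-94.0) + 6·(-68.3) + 1·(-212.8)]
= -18.4 kcal/mol

ΔH = -18.4 kcal/mol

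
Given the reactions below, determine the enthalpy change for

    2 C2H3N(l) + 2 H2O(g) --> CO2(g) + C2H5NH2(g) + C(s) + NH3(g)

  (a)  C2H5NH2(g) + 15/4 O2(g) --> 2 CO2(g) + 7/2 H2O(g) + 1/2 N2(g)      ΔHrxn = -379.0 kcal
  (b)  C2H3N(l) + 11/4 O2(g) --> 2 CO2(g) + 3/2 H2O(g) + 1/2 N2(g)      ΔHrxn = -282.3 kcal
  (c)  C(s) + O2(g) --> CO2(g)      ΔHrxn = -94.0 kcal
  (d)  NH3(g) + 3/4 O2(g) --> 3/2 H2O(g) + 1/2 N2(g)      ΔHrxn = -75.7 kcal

ΔHrxn = -15.9 kcal

(a) reversed (reverse to put C2H5NH2(g) on the product side): +379.0 kcal
(b) × 2 (×2 to match 2 C2H3N(l) in the target): (2)·(-282.3) = -564.6 kcal
(c) reversed (C(s) must end up as a product): +94.0 kcal
(d) reversed (NH3(g) must end up as a product): +75.7 kcal
ΔHrxn = (-1)·(-379.0) + (2)·(-282.3) + (-1)·(-94.0) + (-1)·(-75.7) = -15.9 kcal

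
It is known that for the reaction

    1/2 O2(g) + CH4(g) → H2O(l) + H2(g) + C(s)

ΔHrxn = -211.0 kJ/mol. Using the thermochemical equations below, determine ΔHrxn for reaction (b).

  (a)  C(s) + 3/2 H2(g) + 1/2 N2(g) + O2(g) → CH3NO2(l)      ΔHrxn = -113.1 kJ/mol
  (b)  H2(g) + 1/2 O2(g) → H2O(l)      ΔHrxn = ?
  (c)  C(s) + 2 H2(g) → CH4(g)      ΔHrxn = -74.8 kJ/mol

ΔHrxn = -285.8 kJ/mol

(a): not needed (CH3NO2(l) appears nowhere else).
(b) as written (H2O(l) already on the product side): contributes x
(c) reversed (CH4(g) must end up as a reactant): +74.8 kJ/mol
-211.0 = (+74.8) + x
x = (-211.0 − (+74.8)) / (1) = -285.8 kJ/mol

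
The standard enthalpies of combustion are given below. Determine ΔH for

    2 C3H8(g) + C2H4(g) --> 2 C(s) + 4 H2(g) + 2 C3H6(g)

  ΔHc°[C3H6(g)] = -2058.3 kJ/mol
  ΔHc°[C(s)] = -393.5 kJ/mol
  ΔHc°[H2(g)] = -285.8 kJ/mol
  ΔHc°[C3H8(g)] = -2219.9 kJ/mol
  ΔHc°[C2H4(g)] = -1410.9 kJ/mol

ΔH = 196.1 kJ/mol

Using ΔH = Σ nΔHc°(reactants) − Σ nΔHc°(products):
= [2·(-2219.9) + 1·(-1410.9)] − [2·(-393.5) + 4·(-285.8) + 2·(-2058.3)]
= 196.1 kJ/mol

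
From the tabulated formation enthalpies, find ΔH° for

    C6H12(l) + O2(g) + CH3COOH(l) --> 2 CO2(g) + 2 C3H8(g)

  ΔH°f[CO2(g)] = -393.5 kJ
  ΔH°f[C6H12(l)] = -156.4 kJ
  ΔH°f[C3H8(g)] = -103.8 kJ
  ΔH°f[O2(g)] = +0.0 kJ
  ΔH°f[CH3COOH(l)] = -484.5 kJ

ΔH° = -353.7 kJ

Products: 2·(-393.5) + 2·(-103.8) = -994.6
Reactants: 1·(-156.4) + 1·(+0.0) + 1·(-484.5) = -640.9
ΔH° = (-994.6) − (-640.9) = -353.7 kJ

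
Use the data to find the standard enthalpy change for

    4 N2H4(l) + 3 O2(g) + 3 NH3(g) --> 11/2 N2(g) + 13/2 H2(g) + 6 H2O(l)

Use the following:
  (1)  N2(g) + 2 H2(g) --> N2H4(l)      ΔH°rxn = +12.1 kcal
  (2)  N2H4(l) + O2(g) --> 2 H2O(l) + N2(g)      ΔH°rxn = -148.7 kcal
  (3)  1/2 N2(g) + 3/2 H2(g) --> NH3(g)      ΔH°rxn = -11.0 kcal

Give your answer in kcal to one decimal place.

ΔH°rxn = -425.2 kcal

(1) reversed: -12.1 kcal
(2) × 3: (3)·(-148.7) = -446.1 kcal
(3) reversed and × 3: (-3)·(-11.0) = +33.0 kcal
Summing the manipulated equations, ΔH°rxn = (-12.1) + (-446.1) + (+33.0) = -425.2 kcal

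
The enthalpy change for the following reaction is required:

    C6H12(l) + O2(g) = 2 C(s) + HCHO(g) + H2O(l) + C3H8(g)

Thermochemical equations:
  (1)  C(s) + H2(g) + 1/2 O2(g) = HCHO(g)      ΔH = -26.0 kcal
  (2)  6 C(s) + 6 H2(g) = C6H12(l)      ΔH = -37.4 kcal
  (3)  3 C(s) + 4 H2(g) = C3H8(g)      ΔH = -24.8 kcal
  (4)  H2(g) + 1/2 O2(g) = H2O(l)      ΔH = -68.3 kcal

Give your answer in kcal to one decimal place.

ΔH = -81.7 kcal

(1) as written: -26.0 kcal
(2) reversed: +37.4 kcal
(3) as written: -24.8 kcal
(4) as written: -68.3 kcal
ΔH = (-26.0) + (+37.4) + (-24.8) + (-68.3) = -81.7 kcal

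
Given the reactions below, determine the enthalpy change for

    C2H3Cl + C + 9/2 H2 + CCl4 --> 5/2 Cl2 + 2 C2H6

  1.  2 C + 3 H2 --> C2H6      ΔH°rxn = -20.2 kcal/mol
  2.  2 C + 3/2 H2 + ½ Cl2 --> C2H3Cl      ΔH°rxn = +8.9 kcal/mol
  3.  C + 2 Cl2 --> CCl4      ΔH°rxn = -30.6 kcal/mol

ΔH°rxn = -18.7 kcal/mol

eq. 1 × 2: (2)·(-20.2) = -40.4 kcal/mol
eq. 2 reversed: -8.9 kcal/mol
eq. 3 reversed: +30.6 kcal/mol
Since enthalpy is a state function, ΔH°rxn = (-40.4) + (-8.9) + (+30.6) = -18.7 kcal/mol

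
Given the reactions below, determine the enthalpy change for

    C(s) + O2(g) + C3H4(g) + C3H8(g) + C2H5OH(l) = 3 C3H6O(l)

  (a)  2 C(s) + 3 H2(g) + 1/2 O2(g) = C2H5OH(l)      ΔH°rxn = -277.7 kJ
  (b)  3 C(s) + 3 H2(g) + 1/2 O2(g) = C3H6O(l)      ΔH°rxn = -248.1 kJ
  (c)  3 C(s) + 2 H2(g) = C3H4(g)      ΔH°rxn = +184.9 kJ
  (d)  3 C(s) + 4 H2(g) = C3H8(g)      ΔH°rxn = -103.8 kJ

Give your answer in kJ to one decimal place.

(a) reversed: +277.7 kJ
(b) × 3: (3)·(-248.1) = -744.3 kJ
(c) reversed: -184.9 kJ
(d) reversed: +103.8 kJ
Since enthalpy is a state function, ΔH°rxn = (+277.7) + (-744.3) + (-184.9) + (+103.8) = -547.7 kJ

ΔH°rxn = -547.7 kJ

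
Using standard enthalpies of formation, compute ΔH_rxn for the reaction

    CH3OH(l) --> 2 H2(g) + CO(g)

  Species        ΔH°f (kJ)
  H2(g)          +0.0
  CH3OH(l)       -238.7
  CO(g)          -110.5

Products: 2·(+0.0) + 1·(-110.5) = -110.5
Reactants: 1·(-238.7) = -238.7
ΔH_rxn = (-110.5) − (-238.7) = 128.2 kJ

ΔH_rxn = 128.2 kJ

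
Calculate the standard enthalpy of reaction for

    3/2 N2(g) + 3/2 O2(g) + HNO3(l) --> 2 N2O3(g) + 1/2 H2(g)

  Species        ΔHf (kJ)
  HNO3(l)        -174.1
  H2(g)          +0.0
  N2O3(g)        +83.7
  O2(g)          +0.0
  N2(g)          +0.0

ΔHrxn = 341.5 kJ

Products: 2·(+83.7) + 1/2·(+0.0) = +167.4
Reactants: 3/2·(+0.0) + 3/2·(+0.0) + 1·(-174.1) = -174.1
ΔHrxn = (+167.4) − (-174.1) = 341.5 kJ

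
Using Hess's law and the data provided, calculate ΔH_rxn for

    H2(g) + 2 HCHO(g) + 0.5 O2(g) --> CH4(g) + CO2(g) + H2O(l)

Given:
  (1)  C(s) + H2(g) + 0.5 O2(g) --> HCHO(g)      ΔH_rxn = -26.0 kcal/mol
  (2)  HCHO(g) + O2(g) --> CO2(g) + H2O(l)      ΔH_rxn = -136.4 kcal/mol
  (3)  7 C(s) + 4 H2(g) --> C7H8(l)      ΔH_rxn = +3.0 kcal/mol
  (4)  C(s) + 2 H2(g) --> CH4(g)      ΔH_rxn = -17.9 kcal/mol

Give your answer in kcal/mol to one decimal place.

(1) reversed: +26.0 kcal/mol
(2) as written: -136.4 kcal/mol
(3): not needed.
(4) as written: -17.9 kcal/mol
By Hess's law, ΔH_rxn = (+26.0) + (-136.4) + (-17.9) = -128.3 kcal/mol

ΔH_rxn = -128.3 kcal/mol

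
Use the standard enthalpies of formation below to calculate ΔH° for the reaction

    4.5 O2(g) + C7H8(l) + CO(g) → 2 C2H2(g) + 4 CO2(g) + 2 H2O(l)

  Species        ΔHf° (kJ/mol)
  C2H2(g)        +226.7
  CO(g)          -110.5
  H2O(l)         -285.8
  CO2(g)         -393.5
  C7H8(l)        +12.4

Products: 2·(+226.7) + 4·(-393.5) + 2·(-285.8) = -1692.2
Reactants: 9/2·(+0.0) + 1·(+12.4) + 1·(-110.5) = -98.1
ΔH° = (-1692.2) − (-98.1) = -1594.1 kJ/mol

ΔH° = -1594.1 kJ/mol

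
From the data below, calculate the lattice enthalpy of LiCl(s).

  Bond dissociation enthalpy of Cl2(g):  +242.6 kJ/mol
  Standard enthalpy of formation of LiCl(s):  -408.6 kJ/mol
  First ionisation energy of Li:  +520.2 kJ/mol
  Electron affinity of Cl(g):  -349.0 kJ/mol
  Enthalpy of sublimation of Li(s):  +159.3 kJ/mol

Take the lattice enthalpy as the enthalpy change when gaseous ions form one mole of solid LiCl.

U = -860.4 kJ/mol

ΔHf° = 1·ΔHsub + 1·(ΣIE) + 1/2·D(Cl2) + 1·EA + U
-408.6 = 1·(+159.3) + 1·(+520.2) + 1/2·(+242.6) + 1·(-349.0) + U
U = -408.6 − (+451.8) = -860.4 kJ/mol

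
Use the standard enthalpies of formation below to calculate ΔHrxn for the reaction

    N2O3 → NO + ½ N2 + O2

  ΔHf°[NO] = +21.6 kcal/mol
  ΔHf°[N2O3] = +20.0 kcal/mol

ΔHrxn = 1.6 kcal/mol

ΔH°rxn = Σ nΔHf°(products) − Σ nΔHf°(reactants).
Products: 1·(+21.6) + 1/2·(+0.0) + 1·(+0.0) = +21.6
Reactants: 1·(+20.0) = +20.0
ΔHrxn = (+21.6) − (+20.0) = 1.6 kcal/mol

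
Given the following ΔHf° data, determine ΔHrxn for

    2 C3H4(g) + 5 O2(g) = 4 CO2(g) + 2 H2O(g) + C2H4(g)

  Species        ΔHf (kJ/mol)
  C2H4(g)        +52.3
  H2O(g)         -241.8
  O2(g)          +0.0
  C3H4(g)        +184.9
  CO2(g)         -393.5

Products: 4·(-393.5) + 2·(-241.8) + 1·(+52.3) = -2005.3
Reactants: 2·(+184.9) + 5·(+0.0) = +369.8
ΔHrxn = (-2005.3) − (+369.8) = -2375.1 kJ/mol

ΔHrxn = -2375.1 kJ/mol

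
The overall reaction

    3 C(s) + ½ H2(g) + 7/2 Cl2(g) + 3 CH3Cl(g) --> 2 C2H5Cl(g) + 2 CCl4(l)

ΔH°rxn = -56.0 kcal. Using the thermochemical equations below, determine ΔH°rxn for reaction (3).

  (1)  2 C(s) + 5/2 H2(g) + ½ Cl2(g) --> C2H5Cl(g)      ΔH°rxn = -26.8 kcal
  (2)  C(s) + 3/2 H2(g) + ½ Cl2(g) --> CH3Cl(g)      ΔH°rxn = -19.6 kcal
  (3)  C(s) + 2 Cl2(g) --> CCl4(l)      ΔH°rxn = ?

ΔH°rxn = -30.6 kcal

(1) × 2: (2)·(-26.8) = -53.6 kcal
(2) reversed and × 3: (-3)·(-19.6) = +58.8 kcal
(3) × 2: contributes 2·x
-56.0 = (-53.6) + (+58.8) + 2·x
x = (-56.0 − (+5.2)) / (2) = -30.6 kcal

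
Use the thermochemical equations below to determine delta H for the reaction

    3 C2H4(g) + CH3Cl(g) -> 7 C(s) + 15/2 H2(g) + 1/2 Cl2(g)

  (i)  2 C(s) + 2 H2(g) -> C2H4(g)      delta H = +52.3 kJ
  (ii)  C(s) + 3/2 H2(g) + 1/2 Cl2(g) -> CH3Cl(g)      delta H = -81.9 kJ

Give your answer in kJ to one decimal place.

(i) reversed and × 3 (C2H4(g) must end up as a reactant; scale by 3 for the 3 C2H4(g)): (-3)·(+52.3) = -156.9 kJ
(ii) reversed (CH3Cl(g) must end up as a reactant): +81.9 kJ
Summing the manipulated equations, delta H = (-3)·(+52.3) + (-1)·(-81.9) = -75.0 kJ

delta H = -75.0 kJ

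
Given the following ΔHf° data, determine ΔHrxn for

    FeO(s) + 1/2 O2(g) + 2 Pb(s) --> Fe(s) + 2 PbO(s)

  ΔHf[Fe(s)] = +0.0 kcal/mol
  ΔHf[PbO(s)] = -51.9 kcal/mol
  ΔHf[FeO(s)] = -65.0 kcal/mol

ΔHrxn = -38.8 kcal/mol

Products: 1·(+0.0) + 2·(-51.9) = -103.8
Reactants: 1·(-65.0) + 1/2·(+0.0) + 2·(+0.0) = -65.0
ΔHrxn = (-103.8) − (-65.0) = -38.8 kcal/mol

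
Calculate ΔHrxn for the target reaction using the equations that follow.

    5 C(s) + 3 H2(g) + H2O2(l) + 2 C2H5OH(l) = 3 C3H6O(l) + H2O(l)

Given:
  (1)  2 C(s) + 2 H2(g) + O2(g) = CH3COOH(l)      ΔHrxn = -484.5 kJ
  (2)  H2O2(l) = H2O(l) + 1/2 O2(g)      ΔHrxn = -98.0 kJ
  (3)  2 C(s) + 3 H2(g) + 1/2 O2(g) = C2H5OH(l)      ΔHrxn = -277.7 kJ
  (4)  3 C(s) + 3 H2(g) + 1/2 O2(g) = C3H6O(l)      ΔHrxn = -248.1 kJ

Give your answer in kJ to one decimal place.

ΔHrxn = -286.9 kJ

(1): not needed (CH3COOH(l) appears nowhere else).
(2) as written (H2O2(l) already on the reactant side): -98.0 kJ
(3) reversed and × 2 (C2H5OH(l) must end up as a reactant; ×2 to match 2 C2H5OH(l) in the target): (-2)·(-277.7) = +555.4 kJ
(4) × 3 (scale by 3 for the 3 C3H6O(l)): (3)·(-248.1) = -744.3 kJ
Summing the manipulated equations, ΔHrxn = (-98.0) + (+555.4) + (-744.3) = -286.9 kJ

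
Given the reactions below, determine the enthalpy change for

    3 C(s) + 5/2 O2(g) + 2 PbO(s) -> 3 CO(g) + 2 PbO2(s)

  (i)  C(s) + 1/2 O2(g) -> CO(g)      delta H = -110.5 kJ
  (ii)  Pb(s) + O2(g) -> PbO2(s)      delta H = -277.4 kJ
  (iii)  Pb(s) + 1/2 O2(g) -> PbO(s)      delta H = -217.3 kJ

(i) × 3 (×3 to match 3 CO(g) in the target): (3)·(-110.5) = -331.5 kJ
(ii) × 2 (×2 to match 2 PbO2(s) in the target): (2)·(-277.4) = -554.8 kJ
(iii) reversed and × 2 (reverse to put PbO(s) on the reactant side; scale by 2 for the 2 PbO(s)): (-2)·(-217.3) = +434.6 kJ
Since enthalpy is a state function, delta H = (3)·(-110.5) + (2)·(-277.4) + (-2)·(-217.3) = -451.7 kJ

delta H = -451.7 kJ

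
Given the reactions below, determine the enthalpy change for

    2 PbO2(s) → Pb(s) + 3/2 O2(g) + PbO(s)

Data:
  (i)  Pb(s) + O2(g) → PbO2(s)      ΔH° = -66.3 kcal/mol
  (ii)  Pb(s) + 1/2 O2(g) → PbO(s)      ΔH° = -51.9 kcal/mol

ΔH° = 80.7 kcal/mol

(i) reversed and × 2: (-2)·(-66.3) = +132.6 kcal/mol
(ii) as written: -51.9 kcal/mol
Since enthalpy is a state function, ΔH° = (-2)·(-66.3) + (1)·(-51.9) = 80.7 kcal/mol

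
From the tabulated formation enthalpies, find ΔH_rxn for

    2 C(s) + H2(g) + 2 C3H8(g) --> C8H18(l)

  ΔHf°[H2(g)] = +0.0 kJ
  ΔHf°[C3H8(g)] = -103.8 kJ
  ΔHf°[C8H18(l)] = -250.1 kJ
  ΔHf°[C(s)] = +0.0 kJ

Products: 1·(-250.1) = -250.1
Reactants: 2·(+0.0) + 1·(+0.0) + 2·(-103.8) = -207.6
ΔH_rxn = (-250.1) − (-207.6) = -42.5 kJ

ΔH_rxn = -42.5 kJ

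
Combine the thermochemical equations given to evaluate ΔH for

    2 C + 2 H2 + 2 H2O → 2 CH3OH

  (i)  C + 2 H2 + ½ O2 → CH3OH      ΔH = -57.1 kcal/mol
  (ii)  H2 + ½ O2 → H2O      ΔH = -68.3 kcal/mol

ΔH = 22.4 kcal/mol

(i) × 2: (2)·(-57.1) = -114.2 kcal/mol
(ii) reversed and × 2: (-2)·(-68.3) = +136.6 kcal/mol
ΔH = (2)·(-57.1) + (-2)·(-68.3) = 22.4 kcal/mol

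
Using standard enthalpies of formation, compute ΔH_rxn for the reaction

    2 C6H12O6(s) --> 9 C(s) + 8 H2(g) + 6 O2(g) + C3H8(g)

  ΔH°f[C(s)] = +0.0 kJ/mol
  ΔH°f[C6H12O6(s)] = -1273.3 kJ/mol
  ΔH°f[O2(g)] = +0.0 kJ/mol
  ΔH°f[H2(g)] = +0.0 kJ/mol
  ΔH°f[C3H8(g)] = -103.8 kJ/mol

ΔH_rxn = 2442.8 kJ/mol

Products: 9·(+0.0) + 8·(+0.0) + 6·(+0.0) + 1·(-103.8) = -103.8
Reactants: 2·(-1273.3) = -2546.6
ΔH_rxn = (-103.8) − (-2546.6) = 2442.8 kJ/mol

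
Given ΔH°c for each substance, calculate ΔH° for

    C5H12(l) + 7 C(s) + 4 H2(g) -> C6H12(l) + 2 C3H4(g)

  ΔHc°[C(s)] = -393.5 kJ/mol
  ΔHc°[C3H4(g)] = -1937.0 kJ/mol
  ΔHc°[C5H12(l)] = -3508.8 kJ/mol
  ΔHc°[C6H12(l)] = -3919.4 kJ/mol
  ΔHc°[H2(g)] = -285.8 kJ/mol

ΔH° = 386.9 kJ/mol

With combustion enthalpies, reactants minus products:
= [1·(-3508.8) + 7·(-393.5) + 4·(-285.8)] − [1·(-3919.4) + 2·(-1937.0)]
= 386.9 kJ/mol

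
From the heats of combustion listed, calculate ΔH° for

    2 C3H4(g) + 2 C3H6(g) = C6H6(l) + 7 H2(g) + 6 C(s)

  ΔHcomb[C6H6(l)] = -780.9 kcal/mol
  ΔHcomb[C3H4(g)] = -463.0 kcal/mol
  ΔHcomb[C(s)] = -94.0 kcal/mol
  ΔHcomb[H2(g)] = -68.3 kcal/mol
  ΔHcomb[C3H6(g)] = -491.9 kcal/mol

ΔH° = -86.8 kcal/mol

Using ΔH = Σ nΔHc°(reactants) − Σ nΔHc°(products):
= [2·(-463.0) + 2·(-491.9)] − [1·(-780.9) + 7·(-68.3) + 6·(-94.0)]
= -86.8 kcal/mol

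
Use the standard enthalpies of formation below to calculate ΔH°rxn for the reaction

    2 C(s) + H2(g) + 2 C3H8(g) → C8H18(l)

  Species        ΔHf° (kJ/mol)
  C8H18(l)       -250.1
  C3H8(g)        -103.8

ΔH°rxn = Σ nΔHf°(products) − Σ nΔHf°(reactants).
Products: 1·(-250.1) = -250.1
Reactants: 2·(+0.0) + 1·(+0.0) + 2·(-103.8) = -207.6
ΔH°rxn = (-250.1) − (-207.6) = -42.5 kJ/mol

ΔH°rxn = -42.5 kJ/mol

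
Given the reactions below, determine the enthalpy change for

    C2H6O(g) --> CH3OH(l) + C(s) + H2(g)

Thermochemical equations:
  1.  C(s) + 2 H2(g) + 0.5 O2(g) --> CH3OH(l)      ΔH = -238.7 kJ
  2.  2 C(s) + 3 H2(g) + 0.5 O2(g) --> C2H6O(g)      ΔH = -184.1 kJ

ΔH = -54.6 kJ

eq. 1 as written: -238.7 kJ
eq. 2 reversed: +184.1 kJ
ΔH = (-238.7) + (+184.1) = -54.6 kJ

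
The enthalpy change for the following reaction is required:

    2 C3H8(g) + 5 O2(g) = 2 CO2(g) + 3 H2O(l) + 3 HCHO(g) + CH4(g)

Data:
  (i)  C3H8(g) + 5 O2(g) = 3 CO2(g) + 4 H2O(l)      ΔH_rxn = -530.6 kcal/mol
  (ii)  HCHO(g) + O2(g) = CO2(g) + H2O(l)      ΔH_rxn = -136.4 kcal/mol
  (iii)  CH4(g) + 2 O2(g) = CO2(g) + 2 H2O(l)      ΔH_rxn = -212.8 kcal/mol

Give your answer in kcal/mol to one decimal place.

ΔH_rxn = -439.2 kcal/mol

(i) × 2 (×2 to match 2 C3H8(g) in the target): (2)·(-530.6) = -1061.2 kcal/mol
(ii) reversed and × 3 (reverse to put HCHO(g) on the product side; ×3 to match 3 HCHO(g) in the target): (-3)·(-136.4) = +409.2 kcal/mol
(iii) reversed (CH4(g) must end up as a product): +212.8 kcal/mol
ΔH_rxn = (2)·(-530.6) + (-3)·(-136.4) + (-1)·(-212.8) = -439.2 kcal/mol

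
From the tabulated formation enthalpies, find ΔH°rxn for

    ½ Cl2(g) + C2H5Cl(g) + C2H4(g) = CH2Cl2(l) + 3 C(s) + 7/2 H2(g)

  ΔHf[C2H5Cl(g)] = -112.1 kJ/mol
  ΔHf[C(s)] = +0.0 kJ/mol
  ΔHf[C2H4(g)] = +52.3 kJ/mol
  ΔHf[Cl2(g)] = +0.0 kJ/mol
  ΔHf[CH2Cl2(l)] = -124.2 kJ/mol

ΔH°rxn = -64.4 kJ/mol

Products: 1·(-124.2) + 3·(+0.0) + 7/2·(+0.0) = -124.2
Reactants: 1/2·(+0.0) + 1·(-112.1) + 1·(+52.3) = -59.8
ΔH°rxn = (-124.2) − (-59.8) = -64.4 kJ/mol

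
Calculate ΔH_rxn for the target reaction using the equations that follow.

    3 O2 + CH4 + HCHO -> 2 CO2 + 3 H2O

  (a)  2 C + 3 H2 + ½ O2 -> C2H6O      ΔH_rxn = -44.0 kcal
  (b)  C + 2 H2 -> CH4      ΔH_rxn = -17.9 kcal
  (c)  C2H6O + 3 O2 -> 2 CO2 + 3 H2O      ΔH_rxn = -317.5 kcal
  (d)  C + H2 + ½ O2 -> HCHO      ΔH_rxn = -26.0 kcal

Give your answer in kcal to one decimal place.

ΔH_rxn = -317.6 kcal

(a) as written: -44.0 kcal
(b) reversed (reverse to put CH4 on the reactant side): +17.9 kcal
(c) as written (CO2 already on the product side): -317.5 kcal
(d) reversed (HCHO must end up as a reactant): +26.0 kcal
ΔH_rxn = (1)·(-44.0) + (-1)·(-17.9) + (1)·(-317.5) + (-1)·(-26.0) = -317.6 kcal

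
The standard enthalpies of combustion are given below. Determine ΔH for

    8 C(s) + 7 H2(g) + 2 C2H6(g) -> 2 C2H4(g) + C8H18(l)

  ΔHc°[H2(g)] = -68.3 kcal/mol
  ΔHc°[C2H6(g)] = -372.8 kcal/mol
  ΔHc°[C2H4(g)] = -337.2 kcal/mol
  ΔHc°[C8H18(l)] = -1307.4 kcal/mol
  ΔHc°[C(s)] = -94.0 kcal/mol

ΔH = 6.1 kcal/mol

With combustion enthalpies, reactants minus products:
= [8·(-94.0) + 7·(-68.3) + 2·(-372.8)] − [2·(-337.2) + 1·(-1307.4)]
= 6.1 kcal/mol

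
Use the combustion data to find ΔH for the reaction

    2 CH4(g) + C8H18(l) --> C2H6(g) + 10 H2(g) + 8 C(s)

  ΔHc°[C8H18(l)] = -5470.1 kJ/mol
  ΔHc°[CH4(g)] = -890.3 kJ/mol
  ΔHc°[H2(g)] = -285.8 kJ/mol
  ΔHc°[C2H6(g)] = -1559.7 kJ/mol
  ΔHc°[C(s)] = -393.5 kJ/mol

ΔH = 315.0 kJ/mol

With combustion enthalpies, reactants minus products:
= [2·(-890.3) + 1·(-5470.1)] − [1·(-1559.7) + 10·(-285.8) + 8·(-393.5)]
= 315.0 kJ/mol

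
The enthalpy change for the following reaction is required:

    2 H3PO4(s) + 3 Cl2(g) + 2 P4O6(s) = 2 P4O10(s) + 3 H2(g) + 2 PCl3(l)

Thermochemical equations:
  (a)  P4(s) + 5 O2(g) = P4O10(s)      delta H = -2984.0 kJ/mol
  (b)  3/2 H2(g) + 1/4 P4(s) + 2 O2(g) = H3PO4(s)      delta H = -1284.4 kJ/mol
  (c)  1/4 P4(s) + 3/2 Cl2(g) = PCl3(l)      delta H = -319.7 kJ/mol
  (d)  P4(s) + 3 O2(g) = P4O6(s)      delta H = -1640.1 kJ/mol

delta H = -758.4 kJ/mol

(a) × 2: (2)·(-2984.0) = -5968.0 kJ/mol
(b) reversed and × 2: (-2)·(-1284.4) = +2568.8 kJ/mol
(c) × 2: (2)·(-319.7) = -639.4 kJ/mol
(d) reversed and × 2: (-2)·(-1640.1) = +3280.2 kJ/mol
delta H = (2)·(-2984.0) + (-2)·(-1284.4) + (2)·(-319.7) + (-2)·(-1640.1) = -758.4 kJ/mol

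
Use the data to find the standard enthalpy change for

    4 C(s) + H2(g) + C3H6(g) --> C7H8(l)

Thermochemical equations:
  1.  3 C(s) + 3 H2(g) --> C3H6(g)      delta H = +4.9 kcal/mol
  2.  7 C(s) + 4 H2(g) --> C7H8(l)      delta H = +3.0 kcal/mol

eq. 1 reversed: -4.9 kcal/mol
eq. 2 as written: +3.0 kcal/mol
Summing the manipulated equations, delta H = (-4.9) + (+3.0) = -1.9 kcal/mol

delta H = -1.9 kcal/mol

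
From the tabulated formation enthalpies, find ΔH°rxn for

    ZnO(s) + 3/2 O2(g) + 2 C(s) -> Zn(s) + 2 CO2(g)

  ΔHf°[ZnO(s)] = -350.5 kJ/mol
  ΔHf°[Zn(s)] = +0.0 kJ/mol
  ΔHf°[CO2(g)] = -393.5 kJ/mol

Products: 1·(+0.0) + 2·(-393.5) = -787.0
Reactants: 1·(-350.5) + 3/2·(+0.0) + 2·(+0.0) = -350.5
ΔH°rxn = (-787.0) − (-350.5) = -436.5 kJ/mol

ΔH°rxn = -436.5 kJ/mol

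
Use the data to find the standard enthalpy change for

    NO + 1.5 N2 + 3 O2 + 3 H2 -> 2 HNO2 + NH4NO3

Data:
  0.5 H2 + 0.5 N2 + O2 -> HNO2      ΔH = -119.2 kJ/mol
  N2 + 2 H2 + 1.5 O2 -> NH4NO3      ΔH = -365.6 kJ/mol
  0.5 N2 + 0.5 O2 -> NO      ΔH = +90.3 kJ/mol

equation 1 × 2 (×2 to match 2 HNO2 in the target): (2)·(-119.2) = -238.4 kJ/mol
equation 2 as written (NH4NO3 already on the product side): -365.6 kJ/mol
equation 3 reversed (NO must end up as a reactant): -90.3 kJ/mol
Since enthalpy is a state function, ΔH = (2)·(-119.2) + (1)·(-365.6) + (-1)·(+90.3) = -694.3 kJ/mol

ΔH = -694.3 kJ/mol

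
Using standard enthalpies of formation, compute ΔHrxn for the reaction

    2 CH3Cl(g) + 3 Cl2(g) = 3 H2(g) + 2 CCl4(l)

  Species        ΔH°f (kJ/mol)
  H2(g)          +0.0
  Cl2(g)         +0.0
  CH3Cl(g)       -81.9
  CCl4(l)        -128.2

ΔHrxn = -92.6 kJ/mol

Products: 3·(+0.0) + 2·(-128.2) = -256.4
Reactants: 2·(-81.9) + 3·(+0.0) = -163.8
ΔHrxn = (-256.4) − (-163.8) = -92.6 kJ/mol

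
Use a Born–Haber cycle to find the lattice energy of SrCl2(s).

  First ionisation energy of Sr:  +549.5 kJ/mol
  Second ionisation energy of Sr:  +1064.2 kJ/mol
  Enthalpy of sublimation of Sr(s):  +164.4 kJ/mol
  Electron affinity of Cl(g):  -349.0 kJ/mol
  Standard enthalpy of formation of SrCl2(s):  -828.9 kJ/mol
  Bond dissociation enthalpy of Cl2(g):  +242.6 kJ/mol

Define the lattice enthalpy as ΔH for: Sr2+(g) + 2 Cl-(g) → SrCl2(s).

ΔHf° = 1·ΔHsub + 1·(ΣIE) + 1·D(Cl2) + 2·EA + U
-828.9 = 1·(+164.4) + 1·(+1613.7) + 1·(+242.6) + 2·(-349.0) + U
U = -828.9 − (+1322.7) = -2151.6 kJ/mol

U = -2151.6 kJ/mol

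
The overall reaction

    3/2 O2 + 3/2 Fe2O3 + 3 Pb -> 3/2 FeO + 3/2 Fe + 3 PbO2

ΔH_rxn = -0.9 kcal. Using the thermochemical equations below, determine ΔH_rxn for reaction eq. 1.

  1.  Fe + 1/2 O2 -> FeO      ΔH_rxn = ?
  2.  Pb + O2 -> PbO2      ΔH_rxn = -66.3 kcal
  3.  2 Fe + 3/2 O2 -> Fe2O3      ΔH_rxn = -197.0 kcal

ΔH_rxn = -65.0 kcal

eq. 1 × 3/2 (scale by 3/2 for the 3/2 FeO): contributes 3/2·x
eq. 2 × 3 (×3 to match 3 PbO2 in the target): (3)·(-66.3) = -198.9 kcal
eq. 3 reversed and × 3/2 (reverse to put Fe2O3 on the reactant side; scale by 3/2 for the 3/2 Fe2O3): (-3/2)·(-197.0) = +295.5 kcal
-0.9 = (-198.9) + (+295.5) + 3/2·x
x = (-0.9 − (+96.6)) / (3/2) = -65.0 kcal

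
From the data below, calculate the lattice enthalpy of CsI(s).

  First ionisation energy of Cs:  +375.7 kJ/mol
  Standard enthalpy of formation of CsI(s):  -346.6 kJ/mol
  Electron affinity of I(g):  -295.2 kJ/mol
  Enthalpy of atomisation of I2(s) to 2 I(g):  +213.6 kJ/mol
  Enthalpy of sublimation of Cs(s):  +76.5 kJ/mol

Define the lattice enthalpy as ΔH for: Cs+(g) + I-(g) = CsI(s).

ΔHf° = 1·ΔHsub + 1·(ΣIE) + 1/2·D(I2) + 1·EA + U
-346.6 = 1·(+76.5) + 1·(+375.7) + 1/2·(+213.6) + 1·(-295.2) + U
U = -346.6 − (+263.8) = -610.4 kJ/mol

U = -610.4 kJ/mol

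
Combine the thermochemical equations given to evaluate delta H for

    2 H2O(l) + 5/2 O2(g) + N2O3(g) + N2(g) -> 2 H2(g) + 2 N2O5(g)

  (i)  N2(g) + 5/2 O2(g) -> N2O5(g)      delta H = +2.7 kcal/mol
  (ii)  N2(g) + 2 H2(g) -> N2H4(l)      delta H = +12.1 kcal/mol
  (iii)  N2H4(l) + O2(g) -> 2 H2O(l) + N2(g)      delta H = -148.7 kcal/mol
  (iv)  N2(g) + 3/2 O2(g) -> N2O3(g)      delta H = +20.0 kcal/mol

(i) × 2 (×2 to match 2 N2O5(g) in the target): (2)·(+2.7) = +5.4 kcal/mol
(ii) reversed (H2(g) must end up as a product): -12.1 kcal/mol
(iii) reversed (reverse to put H2O(l) on the reactant side): +148.7 kcal/mol
(iv) reversed (reverse to put N2O3(g) on the reactant side): -20.0 kcal/mol
delta H = (+5.4) + (-12.1) + (+148.7) + (-20.0) = 122.0 kcal/mol

delta H = 122.0 kcal/mol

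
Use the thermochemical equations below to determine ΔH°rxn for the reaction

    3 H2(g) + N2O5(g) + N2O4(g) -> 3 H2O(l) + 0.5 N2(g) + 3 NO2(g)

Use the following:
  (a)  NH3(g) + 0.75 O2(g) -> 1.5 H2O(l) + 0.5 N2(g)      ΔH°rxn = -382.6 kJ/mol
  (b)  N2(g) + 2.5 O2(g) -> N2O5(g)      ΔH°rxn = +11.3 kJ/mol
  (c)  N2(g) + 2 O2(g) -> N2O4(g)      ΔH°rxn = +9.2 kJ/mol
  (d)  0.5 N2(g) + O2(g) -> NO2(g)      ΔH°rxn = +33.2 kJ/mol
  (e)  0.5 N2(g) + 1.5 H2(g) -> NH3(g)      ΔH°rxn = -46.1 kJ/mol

(a) × 2: (2)·(-382.6) = -765.2 kJ/mol
(b) reversed: -11.3 kJ/mol
(c) reversed: -9.2 kJ/mol
(d) × 3: (3)·(+33.2) = +99.6 kJ/mol
(e) × 2: (2)·(-46.1) = -92.2 kJ/mol
Combining the equations, ΔH°rxn = (2)·(-382.6) + (-1)·(+11.3) + (-1)·(+9.2) + (3)·(+33.2) + (2)·(-46.1) = -778.3 kJ/mol

ΔH°rxn = -778.3 kJ/mol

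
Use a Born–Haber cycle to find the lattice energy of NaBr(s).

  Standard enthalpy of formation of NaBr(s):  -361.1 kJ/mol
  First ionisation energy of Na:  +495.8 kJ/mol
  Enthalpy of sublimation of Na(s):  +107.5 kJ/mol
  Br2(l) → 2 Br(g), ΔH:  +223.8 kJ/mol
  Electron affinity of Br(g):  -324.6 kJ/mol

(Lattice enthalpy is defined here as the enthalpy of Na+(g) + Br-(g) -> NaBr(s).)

U = -751.7 kJ/mol

ΔHf° = 1·ΔHsub + 1·(ΣIE) + 1/2·D(Br2) + 1·EA + U
-361.1 = 1·(+107.5) + 1·(+495.8) + 1/2·(+223.8) + 1·(-324.6) + U
U = -361.1 − (+390.6) = -751.7 kJ/mol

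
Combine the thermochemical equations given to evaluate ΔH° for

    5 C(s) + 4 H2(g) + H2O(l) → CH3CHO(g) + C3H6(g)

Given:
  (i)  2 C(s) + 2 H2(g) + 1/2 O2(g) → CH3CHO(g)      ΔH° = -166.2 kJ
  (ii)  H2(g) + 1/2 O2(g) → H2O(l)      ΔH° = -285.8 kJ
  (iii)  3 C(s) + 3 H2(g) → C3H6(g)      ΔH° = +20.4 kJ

(i) as written: -166.2 kJ
(ii) reversed: +285.8 kJ
(iii) as written: +20.4 kJ
ΔH° = (1)·(-166.2) + (-1)·(-285.8) + (1)·(+20.4) = 140.0 kJ

ΔH° = 140.0 kJ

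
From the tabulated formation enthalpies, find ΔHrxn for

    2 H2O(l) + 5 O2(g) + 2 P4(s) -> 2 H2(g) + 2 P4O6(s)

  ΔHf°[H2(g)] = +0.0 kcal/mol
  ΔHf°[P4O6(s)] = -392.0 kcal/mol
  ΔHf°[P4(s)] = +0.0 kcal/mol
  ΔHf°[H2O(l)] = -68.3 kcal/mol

ΔHrxn = -647.4 kcal/mol

Products: 2·(+0.0) + 2·(-392.0) = -784.0
Reactants: 2·(-68.3) + 5·(+0.0) + 2·(+0.0) = -136.6
ΔHrxn = (-784.0) − (-136.6) = -647.4 kcal/mol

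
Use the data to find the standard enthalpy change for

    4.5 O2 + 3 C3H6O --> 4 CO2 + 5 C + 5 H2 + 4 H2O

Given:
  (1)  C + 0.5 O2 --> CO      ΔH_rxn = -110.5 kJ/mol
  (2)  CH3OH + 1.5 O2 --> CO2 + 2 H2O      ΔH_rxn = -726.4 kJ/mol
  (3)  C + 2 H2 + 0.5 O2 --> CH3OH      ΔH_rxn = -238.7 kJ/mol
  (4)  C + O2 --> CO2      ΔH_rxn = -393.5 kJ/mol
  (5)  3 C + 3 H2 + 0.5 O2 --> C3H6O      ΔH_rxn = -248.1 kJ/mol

ΔH_rxn = -1972.9 kJ/mol

(1): not needed.
(2) × 2: (2)·(-726.4) = -1452.8 kJ/mol
(3) × 2: (2)·(-238.7) = -477.4 kJ/mol
(4) × 2: (2)·(-393.5) = -787.0 kJ/mol
(5) reversed and × 3: (-3)·(-248.1) = +744.3 kJ/mol
Since enthalpy is a state function, ΔH_rxn = (-1452.8) + (-477.4) + (-787.0) + (+744.3) = -1972.9 kJ/mol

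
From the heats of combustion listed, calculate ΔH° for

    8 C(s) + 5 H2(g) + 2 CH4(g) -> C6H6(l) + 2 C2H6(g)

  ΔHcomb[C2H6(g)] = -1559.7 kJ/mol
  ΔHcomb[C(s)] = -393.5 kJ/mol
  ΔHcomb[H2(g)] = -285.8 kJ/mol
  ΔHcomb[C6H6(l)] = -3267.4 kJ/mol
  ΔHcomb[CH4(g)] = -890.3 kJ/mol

Using ΔH = Σ nΔHc°(reactants) − Σ nΔHc°(products):
= [8·(-393.5) + 5·(-285.8) + 2·(-890.3)] − [1·(-3267.4) + 2·(-1559.7)]
= 29.2 kJ/mol

ΔH° = 29.2 kJ/mol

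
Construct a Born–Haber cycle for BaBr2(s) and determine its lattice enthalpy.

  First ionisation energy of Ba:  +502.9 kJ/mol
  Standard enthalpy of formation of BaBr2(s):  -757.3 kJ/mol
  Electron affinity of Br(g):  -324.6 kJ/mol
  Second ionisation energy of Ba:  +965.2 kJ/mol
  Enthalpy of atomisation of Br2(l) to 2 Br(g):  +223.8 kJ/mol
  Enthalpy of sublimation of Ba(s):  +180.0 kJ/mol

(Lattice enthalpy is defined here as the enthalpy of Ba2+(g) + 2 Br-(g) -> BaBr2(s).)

U = -1980.0 kJ/mol

ΔHf° = 1·ΔHsub + 1·(ΣIE) + 1·D(Br2) + 2·EA + U
-757.3 = 1·(+180.0) + 1·(+1468.1) + 1·(+223.8) + 2·(-324.6) + U
U = -757.3 − (+1222.7) = -1980.0 kJ/mol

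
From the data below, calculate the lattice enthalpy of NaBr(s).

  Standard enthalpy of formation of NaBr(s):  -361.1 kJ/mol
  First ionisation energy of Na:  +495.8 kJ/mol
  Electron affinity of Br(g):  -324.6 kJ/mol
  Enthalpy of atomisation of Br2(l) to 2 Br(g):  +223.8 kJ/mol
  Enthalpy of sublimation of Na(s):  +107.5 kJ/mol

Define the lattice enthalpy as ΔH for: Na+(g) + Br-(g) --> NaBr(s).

ΔHf° = 1·ΔHsub + 1·(ΣIE) + 1/2·D(Br2) + 1·EA + U
-361.1 = 1·(+107.5) + 1·(+495.8) + 1/2·(+223.8) + 1·(-324.6) + U
U = -361.1 − (+390.6) = -751.7 kJ/mol

U = -751.7 kJ/mol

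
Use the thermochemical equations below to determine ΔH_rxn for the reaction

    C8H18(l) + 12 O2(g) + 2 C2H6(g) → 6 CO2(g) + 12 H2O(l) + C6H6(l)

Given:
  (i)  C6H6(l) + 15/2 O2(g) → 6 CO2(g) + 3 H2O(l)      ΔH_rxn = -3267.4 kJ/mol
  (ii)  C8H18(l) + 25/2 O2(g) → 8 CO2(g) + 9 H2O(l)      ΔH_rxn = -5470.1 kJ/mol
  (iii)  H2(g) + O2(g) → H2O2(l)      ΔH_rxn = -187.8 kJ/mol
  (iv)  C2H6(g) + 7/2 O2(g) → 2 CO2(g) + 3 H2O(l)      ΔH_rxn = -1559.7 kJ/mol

ΔH_rxn = -5322.1 kJ/mol

(i) reversed (reverse to put C6H6(l) on the product side): +3267.4 kJ/mol
(ii) as written (C8H18(l) already on the reactant side): -5470.1 kJ/mol
(iii): not needed (H2O2(l) appears nowhere else).
(iv) × 2 (scale by 2 for the 2 C2H6(g)): (2)·(-1559.7) = -3119.4 kJ/mol
ΔH_rxn = (-1)·(-3267.4) + (1)·(-5470.1) + (2)·(-1559.7) = -5322.1 kJ/mol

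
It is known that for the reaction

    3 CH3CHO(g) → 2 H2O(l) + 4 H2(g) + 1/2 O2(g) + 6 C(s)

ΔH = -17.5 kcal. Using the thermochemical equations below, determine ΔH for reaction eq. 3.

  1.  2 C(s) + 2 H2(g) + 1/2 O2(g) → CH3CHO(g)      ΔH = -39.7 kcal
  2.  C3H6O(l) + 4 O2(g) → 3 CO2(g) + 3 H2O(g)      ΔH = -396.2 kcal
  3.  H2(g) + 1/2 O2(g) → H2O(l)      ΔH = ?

eq. 1 reversed and × 3: (-3)·(-39.7) = +119.1 kcal
eq. 2: not needed.
eq. 3 × 2: contributes 2·x
-17.5 = (+119.1) + 2·x
x = (-17.5 − (+119.1)) / (2) = -68.3 kcal

ΔH = -68.3 kcal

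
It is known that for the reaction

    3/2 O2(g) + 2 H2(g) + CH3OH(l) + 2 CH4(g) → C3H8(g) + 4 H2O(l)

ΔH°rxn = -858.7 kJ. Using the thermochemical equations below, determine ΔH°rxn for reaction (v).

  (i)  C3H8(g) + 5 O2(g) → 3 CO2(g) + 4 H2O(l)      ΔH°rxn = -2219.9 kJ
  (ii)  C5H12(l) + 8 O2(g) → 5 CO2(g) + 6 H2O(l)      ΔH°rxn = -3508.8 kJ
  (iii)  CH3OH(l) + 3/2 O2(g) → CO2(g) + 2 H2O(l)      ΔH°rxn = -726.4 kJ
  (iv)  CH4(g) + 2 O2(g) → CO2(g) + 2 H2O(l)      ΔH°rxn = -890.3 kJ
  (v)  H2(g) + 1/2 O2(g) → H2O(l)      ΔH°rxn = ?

ΔH°rxn = -285.8 kJ

(i) reversed (reverse to put C3H8(g) on the product side): +2219.9 kJ
(ii): not needed (C5H12(l) appears nowhere else).
(iii) as written (CH3OH(l) already on the reactant side): -726.4 kJ
(iv) × 2 (scale by 2 for the 2 CH4(g)): (2)·(-890.3) = -1780.6 kJ
(v) × 2 (scale by 2 for the 2 H2(g)): contributes 2·x
-858.7 = (+2219.9) + (-726.4) + (-1780.6) + 2·x
x = (-858.7 − (-287.1)) / (2) = -285.8 kJ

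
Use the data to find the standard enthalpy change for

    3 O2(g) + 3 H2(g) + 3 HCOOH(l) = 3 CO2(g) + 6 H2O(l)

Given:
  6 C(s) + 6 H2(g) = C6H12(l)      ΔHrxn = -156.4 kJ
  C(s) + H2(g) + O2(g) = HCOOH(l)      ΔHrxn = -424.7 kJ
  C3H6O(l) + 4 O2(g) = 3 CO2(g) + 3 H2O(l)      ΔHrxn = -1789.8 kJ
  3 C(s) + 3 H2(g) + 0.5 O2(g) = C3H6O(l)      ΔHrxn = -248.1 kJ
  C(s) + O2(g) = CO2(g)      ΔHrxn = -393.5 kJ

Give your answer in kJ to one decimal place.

ΔHrxn = -1621.2 kJ

equation 1: not needed (C6H12(l) appears nowhere else).
equation 2 reversed and × 3 (reverse to put HCOOH(l) on the reactant side; ×3 to match 3 HCOOH(l) in the target): (-3)·(-424.7) = +1274.1 kJ
equation 3 × 2 (scale by 2 for the 6 H2O(l)): (2)·(-1789.8) = -3579.6 kJ
equation 4 × 2: (2)·(-248.1) = -496.2 kJ
equation 5 reversed and × 3: (-3)·(-393.5) = +1180.5 kJ
Summing the manipulated equations, ΔHrxn = (-3)·(-424.7) + (2)·(-1789.8) + (2)·(-248.1) + (-3)·(-393.5) = -1621.2 kJ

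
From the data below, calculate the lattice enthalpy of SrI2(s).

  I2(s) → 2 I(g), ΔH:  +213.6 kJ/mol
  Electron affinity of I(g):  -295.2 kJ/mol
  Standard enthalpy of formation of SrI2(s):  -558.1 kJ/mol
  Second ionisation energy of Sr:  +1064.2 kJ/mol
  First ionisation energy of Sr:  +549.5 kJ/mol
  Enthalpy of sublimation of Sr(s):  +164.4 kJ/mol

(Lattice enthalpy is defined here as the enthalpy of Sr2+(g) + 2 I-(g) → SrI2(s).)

U = -1959.4 kJ/mol

ΔHf° = 1·ΔHsub + 1·(ΣIE) + 1·D(I2) + 2·EA + U
-558.1 = 1·(+164.4) + 1·(+1613.7) + 1·(+213.6) + 2·(-295.2) + U
U = -558.1 − (+1401.3) = -1959.4 kJ/mol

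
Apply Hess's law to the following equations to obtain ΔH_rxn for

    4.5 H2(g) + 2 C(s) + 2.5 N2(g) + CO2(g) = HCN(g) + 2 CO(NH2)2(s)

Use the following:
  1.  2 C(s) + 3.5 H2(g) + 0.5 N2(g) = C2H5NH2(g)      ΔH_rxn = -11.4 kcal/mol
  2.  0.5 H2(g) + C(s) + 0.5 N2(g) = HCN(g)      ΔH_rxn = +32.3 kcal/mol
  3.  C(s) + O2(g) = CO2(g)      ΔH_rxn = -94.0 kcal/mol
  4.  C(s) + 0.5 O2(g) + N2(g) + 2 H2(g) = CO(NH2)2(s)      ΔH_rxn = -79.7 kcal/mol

eq. 1: not needed (C2H5NH2(g) appears nowhere else).
eq. 2 as written (HCN(g) already on the product side): +32.3 kcal/mol
eq. 3 reversed (CO2(g) must end up as a reactant): +94.0 kcal/mol
eq. 4 × 2 (×2 to match 2 CO(NH2)2(s) in the target): (2)·(-79.7) = -159.4 kcal/mol
Since enthalpy is a state function, ΔH_rxn = (+32.3) + (+94.0) + (-159.4) = -33.1 kcal/mol

ΔH_rxn = -33.1 kcal/mol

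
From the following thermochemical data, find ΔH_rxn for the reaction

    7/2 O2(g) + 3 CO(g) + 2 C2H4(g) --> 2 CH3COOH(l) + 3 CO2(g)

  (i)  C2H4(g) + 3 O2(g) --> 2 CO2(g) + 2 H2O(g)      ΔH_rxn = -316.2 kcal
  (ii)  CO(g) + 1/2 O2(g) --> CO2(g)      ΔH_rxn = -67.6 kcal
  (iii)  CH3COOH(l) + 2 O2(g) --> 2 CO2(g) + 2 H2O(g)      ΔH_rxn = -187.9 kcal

ΔH_rxn = -459.4 kcal

(i) × 2: (2)·(-316.2) = -632.4 kcal
(ii) × 3: (3)·(-67.6) = -202.8 kcal
(iii) reversed and × 2: (-2)·(-187.9) = +375.8 kcal
Since enthalpy is a state function, ΔH_rxn = (2)·(-316.2) + (3)·(-67.6) + (-2)·(-187.9) = -459.4 kcal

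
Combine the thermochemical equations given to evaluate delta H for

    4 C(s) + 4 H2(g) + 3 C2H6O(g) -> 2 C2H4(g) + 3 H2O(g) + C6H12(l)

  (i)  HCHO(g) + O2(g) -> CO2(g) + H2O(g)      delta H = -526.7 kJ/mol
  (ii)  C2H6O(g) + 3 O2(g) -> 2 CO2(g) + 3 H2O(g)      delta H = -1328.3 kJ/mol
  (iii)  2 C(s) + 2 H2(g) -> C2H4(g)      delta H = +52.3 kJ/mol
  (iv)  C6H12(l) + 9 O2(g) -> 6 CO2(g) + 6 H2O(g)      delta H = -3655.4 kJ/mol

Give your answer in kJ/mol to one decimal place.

(i): not needed (HCHO(g) appears nowhere else).
(ii) × 3 (scale by 3 for the 3 C2H6O(g)): (3)·(-1328.3) = -3984.9 kJ/mol
(iii) × 2 (scale by 2 for the 2 C2H4(g)): (2)·(+52.3) = +104.6 kJ/mol
(iv) reversed (C6H12(l) must end up as a product): +3655.4 kJ/mol
delta H = (3)·(-1328.3) + (2)·(+52.3) + (-1)·(-3655.4) = -224.9 kJ/mol

delta H = -224.9 kJ/mol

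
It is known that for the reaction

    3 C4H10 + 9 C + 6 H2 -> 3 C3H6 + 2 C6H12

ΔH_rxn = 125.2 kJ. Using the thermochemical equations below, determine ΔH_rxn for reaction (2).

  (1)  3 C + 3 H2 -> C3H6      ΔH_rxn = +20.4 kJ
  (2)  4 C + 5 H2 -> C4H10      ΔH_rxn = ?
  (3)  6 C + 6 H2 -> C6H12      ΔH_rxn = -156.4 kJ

(1) × 3: (3)·(+20.4) = +61.2 kJ
(2) reversed and × 3: contributes −3·x
(3) × 2: (2)·(-156.4) = -312.8 kJ
+125.2 = (+61.2) + (-312.8) − 3·x
x = (+125.2 − (-251.6)) / (-3) = -125.6 kJ

ΔH_rxn = -125.6 kJ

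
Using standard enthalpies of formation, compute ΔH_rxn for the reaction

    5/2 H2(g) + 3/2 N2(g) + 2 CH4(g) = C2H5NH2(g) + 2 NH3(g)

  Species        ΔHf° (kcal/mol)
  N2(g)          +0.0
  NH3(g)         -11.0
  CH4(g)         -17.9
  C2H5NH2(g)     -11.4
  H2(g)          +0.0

ΔH°rxn = Σ nΔHf°(products) − Σ nΔHf°(reactants).
Products: 1·(-11.4) + 2·(-11.0) = -33.4
Reactants: 5/2·(+0.0) + 3/2·(+0.0) + 2·(-17.9) = -35.8
ΔH_rxn = (-33.4) − (-35.8) = 2.4 kcal/mol

ΔH_rxn = 2.4 kcal/mol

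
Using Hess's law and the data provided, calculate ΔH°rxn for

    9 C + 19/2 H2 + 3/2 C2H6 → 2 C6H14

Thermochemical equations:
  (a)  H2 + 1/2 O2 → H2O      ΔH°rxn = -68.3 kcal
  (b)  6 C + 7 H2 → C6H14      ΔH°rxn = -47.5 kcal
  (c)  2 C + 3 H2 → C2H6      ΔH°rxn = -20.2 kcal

ΔH°rxn = -64.7 kcal

(a): not needed (H2O appears nowhere else).
(b) × 2 (scale by 2 for the 2 C6H14): (2)·(-47.5) = -95.0 kcal
(c) reversed and × 3/2 (C2H6 must end up as a reactant; ×3/2 to match 3/2 C2H6 in the target): (-3/2)·(-20.2) = +30.3 kcal
ΔH°rxn = (2)·(-47.5) + (-3/2)·(-20.2) = -64.7 kcal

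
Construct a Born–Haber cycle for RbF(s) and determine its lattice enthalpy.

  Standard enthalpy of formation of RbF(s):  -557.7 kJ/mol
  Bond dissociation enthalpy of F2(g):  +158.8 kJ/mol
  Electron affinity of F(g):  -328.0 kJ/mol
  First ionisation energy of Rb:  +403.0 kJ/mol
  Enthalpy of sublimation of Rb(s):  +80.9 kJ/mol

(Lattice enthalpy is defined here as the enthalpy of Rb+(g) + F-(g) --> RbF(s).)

U = -793.0 kJ/mol

ΔHf° = 1·ΔHsub + 1·(ΣIE) + 1/2·D(F2) + 1·EA + U
-557.7 = 1·(+80.9) + 1·(+403.0) + 1/2·(+158.8) + 1·(-328.0) + U
U = -557.7 − (+235.3) = -793.0 kJ/mol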